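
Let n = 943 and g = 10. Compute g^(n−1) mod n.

469

10^1 ≡ 10 (mod 943)
10^2 ≡ 10^2 = 100 ≡ 100 (mod 943)
10^4 ≡ 100^2 = 10000 ≡ 570 (mod 943)
10^8 ≡ 570^2 = 324900 ≡ 508 (mod 943)
10^16 ≡ 508^2 = 258064 ≡ 625 (mod 943)
10^32 ≡ 625^2 = 390625 ≡ 223 (mod 943)
10^64 ≡ 223^2 = 49729 ≡ 693 (mod 943)
10^128 ≡ 693^2 = 480249 ≡ 262 (mod 943)
10^256 ≡ 262^2 = 68644 ≡ 748 (mod 943)
10^512 ≡ 748^2 = 559504 ≡ 305 (mod 943)
942 = 512 + 256 + 128 + 32 + 8 + 4 + 2 in binary powers of 2.
So 10^942 ≡ 305 · 748 · 262 · 223 · 508 · 570 · 100 ≡ 469 (mod 943).
Since 469 ≠ 1, base 10 is a Fermat witness: 943 is composite.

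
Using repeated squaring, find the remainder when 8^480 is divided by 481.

8^1 ≡ 8 (mod 481)
8^2 ≡ 8^2 = 64 ≡ 64 (mod 481)
8^4 ≡ 64^2 = 4096 ≡ 248 (mod 481)
8^8 ≡ 248^2 = 61504 ≡ 417 (mod 481)
8^16 ≡ 417^2 = 173889 ≡ 248 (mod 481)
8^32 ≡ 248^2 = 61504 ≡ 417 (mod 481)
8^64 ≡ 417^2 = 173889 ≡ 248 (mod 481)
8^128 ≡ 248^2 = 61504 ≡ 417 (mod 481)
8^256 ≡ 417^2 = 173889 ≡ 248 (mod 481)
480 = 256 + 128 + 64 + 32 in binary powers of 2.
So 8^480 ≡ 248 · 417 · 248 · 417 ≡ 1 (mod 481).
Since the result is 1, base 8 gives no evidence that 481 is composite.

1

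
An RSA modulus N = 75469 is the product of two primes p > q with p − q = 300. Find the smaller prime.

Since p = q + 300, we have 75469 = q(q + 300), so q² + 300q − 75469 = 0.
Discriminant: 300² + 4·75469 = 90000 + 301876 = 391876; √391876 = 626.
q = (−300 + 626)/2 = 163, and p = q + 300 = 463.
Check: 163 · 463 = 75469.

163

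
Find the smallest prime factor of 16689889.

16689889 is odd.
Digit sum 55, not divisible by 3.
Ends in 9: not divisible by 5.
7: 16689889 = 7·2384269 + 6
11: 16689889 = 11·1517262 + 7
13: 16689889 = 13·1283837 + 8
17: 16689889 = 17·981758 + 3
19: 16689889 = 19·878415 + 4
23: 16689889 = 23·725647 + 8
29: 16689889 = 29·575513 + 12
31: 16689889 = 31·538383 + 16
37: 16689889 = 37·451078 + 3
41: 16689889 = 41·407070 + 19
43: 16689889 = 43·388136 + 41
47: 16689889 = 47·355104 + 1
53: 16689889 = 53·314903 + 30
59: 16689889 = 59·282879 + 28
61: 16689889 = 61·273604 + 45
67: 16689889 = 67·249102 + 55
71: 16689889 = 71·235068 + 61
73: 16689889 = 73·228628 + 45
79: 16689889 = 79·211264 + 33
83: 16689889 = 83·201083

83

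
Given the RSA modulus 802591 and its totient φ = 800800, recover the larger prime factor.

911

φ(n) = (p−1)(q−1) = n − (p+q) + 1, so p + q = 802591 − 800800 + 1 = 1792.
p and q are the roots of t² − 1792t + 802591 = 0.
Discriminant: 1792² − 4·802591 = 3211264 − 3210364 = 900; √900 = 30.
q = (1792 − 30)/2 = 881, p = (1792 + 30)/2 = 911.
Check: 881 · 911 = 802591.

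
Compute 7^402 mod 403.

233

7^1 ≡ 7 (mod 403)
7^2 ≡ 7^2 = 49 ≡ 49 (mod 403)
7^4 ≡ 49^2 = 2401 ≡ 386 (mod 403)
7^8 ≡ 386^2 = 148996 ≡ 289 (mod 403)
7^16 ≡ 289^2 = 83521 ≡ 100 (mod 403)
7^32 ≡ 100^2 = 10000 ≡ 328 (mod 403)
7^64 ≡ 328^2 = 107584 ≡ 386 (mod 403)
7^128 ≡ 386^2 = 148996 ≡ 289 (mod 403)
7^256 ≡ 289^2 = 83521 ≡ 100 (mod 403)
402 = 256 + 128 + 16 + 2 in binary powers of 2.
So 7^402 ≡ 100 · 289 · 100 · 49 ≡ 233 (mod 403).
Since 233 ≠ 1, base 7 is a Fermat witness: 403 is composite.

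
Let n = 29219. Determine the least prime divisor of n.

61

29219 is odd.
Digit sum 23, not divisible by 3.
Ends in 9: not divisible by 5.
7: 29219 = 7·4174 + 1
11: 29219 = 11·2656 + 3
13: 29219 = 13·2247 + 8
17: 29219 = 17·1718 + 13
19: 29219 = 19·1537 + 16
23: 29219 = 23·1270 + 9
29: 29219 = 29·1007 + 16
31: 29219 = 31·942 + 17
37: 29219 = 37·789 + 26
41: 29219 = 41·712 + 27
43: 29219 = 43·679 + 22
47: 29219 = 47·621 + 32
53: 29219 = 53·551 + 16
59: 29219 = 59·495 + 14
61: 29219 = 61·479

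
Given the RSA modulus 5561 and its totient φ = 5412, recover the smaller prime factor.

φ(n) = (p−1)(q−1) = n − (p+q) + 1, so p + q = 5561 − 5412 + 1 = 150.
p and q are the roots of t² − 150t + 5561 = 0.
Discriminant: 150² − 4·5561 = 22500 − 22244 = 256; √256 = 16.
q = (150 − 16)/2 = 67, p = (150 + 16)/2 = 83.
Check: 67 · 83 = 5561.

67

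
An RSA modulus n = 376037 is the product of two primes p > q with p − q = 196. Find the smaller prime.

Since p = q + 196, we have 376037 = q(q + 196), so q² + 196q − 376037 = 0.
Discriminant: 196² + 4·376037 = 38416 + 1504148 = 1542564; √1542564 = 1242.
q = (−196 + 1242)/2 = 523, and p = q + 196 = 719.
Check: 523 · 719 = 376037.

523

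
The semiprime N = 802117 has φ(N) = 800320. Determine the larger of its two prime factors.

φ(n) = (p−1)(q−1) = n − (p+q) + 1, so p + q = 802117 − 800320 + 1 = 1798.
p and q are the roots of t² − 1798t + 802117 = 0.
Discriminant: 1798² − 4·802117 = 3232804 − 3208468 = 24336; √24336 = 156.
q = (1798 − 156)/2 = 821, p = (1798 + 156)/2 = 977.
Check: 821 · 977 = 802117.

977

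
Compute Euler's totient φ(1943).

Factor: 1943 = 29 · 67.
φ(1943) = (29−1) · (67−1) = 28 · 66 = 1848.

1848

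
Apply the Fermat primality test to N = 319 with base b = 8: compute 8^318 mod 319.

236

8^1 ≡ 8 (mod 319)
8^2 ≡ 8^2 = 64 ≡ 64 (mod 319)
8^4 ≡ 64^2 = 4096 ≡ 268 (mod 319)
8^8 ≡ 268^2 = 71824 ≡ 49 (mod 319)
8^16 ≡ 49^2 = 2401 ≡ 168 (mod 319)
8^32 ≡ 168^2 = 28224 ≡ 152 (mod 319)
8^64 ≡ 152^2 = 23104 ≡ 136 (mod 319)
8^128 ≡ 136^2 = 18496 ≡ 313 (mod 319)
8^256 ≡ 313^2 = 97969 ≡ 36 (mod 319)
318 = 256 + 32 + 16 + 8 + 4 + 2 in binary powers of 2.
So 8^318 ≡ 36 · 152 · 168 · 49 · 268 · 64 ≡ 236 (mod 319).
Since 236 ≠ 1, base 8 is a Fermat witness: 319 is composite.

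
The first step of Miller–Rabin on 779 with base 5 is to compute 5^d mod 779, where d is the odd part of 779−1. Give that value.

500

779 − 1 = 778 = 2^1 · 389, so d = 389.
5^1 ≡ 5 (mod 779)
5^2 ≡ 5^2 = 25 ≡ 25 (mod 779)
5^4 ≡ 25^2 = 625 ≡ 625 (mod 779)
5^8 ≡ 625^2 = 390625 ≡ 346 (mod 779)
5^16 ≡ 346^2 = 119716 ≡ 529 (mod 779)
5^32 ≡ 529^2 = 279841 ≡ 180 (mod 779)
5^64 ≡ 180^2 = 32400 ≡ 461 (mod 779)
5^128 ≡ 461^2 = 212521 ≡ 633 (mod 779)
5^256 ≡ 633^2 = 400689 ≡ 283 (mod 779)
389 = 256 + 128 + 4 + 1 in binary powers of 2.
So 5^389 ≡ 283 · 633 · 625 · 5 ≡ 500 (mod 779).
Squaring chain: 500; never reaches −1, so base 5 is a Miller–Rabin witness that 779 is composite.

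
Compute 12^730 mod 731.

12^1 ≡ 12 (mod 731)
12^2 ≡ 12^2 = 144 ≡ 144 (mod 731)
12^4 ≡ 144^2 = 20736 ≡ 268 (mod 731)
12^8 ≡ 268^2 = 71824 ≡ 186 (mod 731)
12^16 ≡ 186^2 = 34596 ≡ 239 (mod 731)
12^32 ≡ 239^2 = 57121 ≡ 103 (mod 731)
12^64 ≡ 103^2 = 10609 ≡ 375 (mod 731)
12^128 ≡ 375^2 = 140625 ≡ 273 (mod 731)
12^256 ≡ 273^2 = 74529 ≡ 698 (mod 731)
12^512 ≡ 698^2 = 487204 ≡ 358 (mod 731)
730 = 512 + 128 + 64 + 16 + 8 + 2 in binary powers of 2.
So 12^730 ≡ 358 · 273 · 375 · 239 · 186 · 144 ≡ 196 (mod 731).
Since 196 ≠ 1, base 12 is a Fermat witness: 731 is composite.

196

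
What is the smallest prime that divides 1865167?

59

1865167 is odd.
Digit sum 34, not divisible by 3.
Ends in 7: not divisible by 5.
7: 1865167 = 7·266452 + 3
11: 1865167 = 11·169560 + 7
13: 1865167 = 13·143474 + 5
17: 1865167 = 17·109715 + 12
19: 1865167 = 19·98166 + 13
23: 1865167 = 23·81094 + 5
29: 1865167 = 29·64316 + 3
31: 1865167 = 31·60166 + 21
37: 1865167 = 37·50409 + 34
41: 1865167 = 41·45491 + 36
43: 1865167 = 43·43375 + 42
47: 1865167 = 47·39684 + 19
53: 1865167 = 53·35191 + 44
59: 1865167 = 59·31613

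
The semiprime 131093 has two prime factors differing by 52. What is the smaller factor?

337

Since p = q + 52, we have 131093 = q(q + 52), so q² + 52q − 131093 = 0.
Discriminant: 52² + 4·131093 = 2704 + 524372 = 527076; √527076 = 726.
q = (−52 + 726)/2 = 337, and p = q + 52 = 389.
Check: 337 · 389 = 131093.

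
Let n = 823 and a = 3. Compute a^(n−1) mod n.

1

3^1 ≡ 3 (mod 823)
3^2 ≡ 3^2 = 9 ≡ 9 (mod 823)
3^4 ≡ 9^2 = 81 ≡ 81 (mod 823)
3^8 ≡ 81^2 = 6561 ≡ 800 (mod 823)
3^16 ≡ 800^2 = 640000 ≡ 529 (mod 823)
3^32 ≡ 529^2 = 279841 ≡ 21 (mod 823)
3^64 ≡ 21^2 = 441 ≡ 441 (mod 823)
3^128 ≡ 441^2 = 194481 ≡ 253 (mod 823)
3^256 ≡ 253^2 = 64009 ≡ 638 (mod 823)
3^512 ≡ 638^2 = 407044 ≡ 482 (mod 823)
822 = 512 + 256 + 32 + 16 + 4 + 2 in binary powers of 2.
So 3^822 ≡ 482 · 638 · 21 · 529 · 81 · 9 ≡ 1 (mod 823).
Since the result is 1, base 3 gives no evidence that 823 is composite.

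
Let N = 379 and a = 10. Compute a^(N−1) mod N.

10^1 ≡ 10 (mod 379)
10^2 ≡ 10^2 = 100 ≡ 100 (mod 379)
10^4 ≡ 100^2 = 10000 ≡ 146 (mod 379)
10^8 ≡ 146^2 = 21316 ≡ 92 (mod 379)
10^16 ≡ 92^2 = 8464 ≡ 126 (mod 379)
10^32 ≡ 126^2 = 15876 ≡ 337 (mod 379)
10^64 ≡ 337^2 = 113569 ≡ 248 (mod 379)
10^128 ≡ 248^2 = 61504 ≡ 106 (mod 379)
10^256 ≡ 106^2 = 11236 ≡ 245 (mod 379)
378 = 256 + 64 + 32 + 16 + 8 + 2 in binary powers of 2.
So 10^378 ≡ 245 · 248 · 337 · 126 · 92 · 100 ≡ 1 (mod 379).
Since the result is 1, base 10 gives no evidence that 379 is composite.

1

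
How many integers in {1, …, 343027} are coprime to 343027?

Factor: 343027 = 37 · 73 · 127.
φ(343027) = (37−1) · (73−1) · (127−1) = 36 · 72 · 126 = 326592.

326592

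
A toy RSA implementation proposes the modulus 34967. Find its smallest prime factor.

34967 is odd.
Digit sum 29, not divisible by 3.
Ends in 7: not divisible by 5.
7: 34967 = 7·4995 + 2
11: 34967 = 11·3178 + 9
13: 34967 = 13·2689 + 10
17: 34967 = 17·2056 + 15
19: 34967 = 19·1840 + 7
23: 34967 = 23·1520 + 7
29: 34967 = 29·1205 + 22
31: 34967 = 31·1127 + 30
37: 34967 = 37·945 + 2
41: 34967 = 41·852 + 35
43: 34967 = 43·813 + 8
47: 34967 = 47·743 + 46
53: 34967 = 53·659 + 40
59: 34967 = 59·592 + 39
61: 34967 = 61·573 + 14
67: 34967 = 67·521 + 60
71: 34967 = 71·492 + 35
73: 34967 = 73·479

73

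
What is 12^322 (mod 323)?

12^1 ≡ 12 (mod 323)
12^2 ≡ 12^2 = 144 ≡ 144 (mod 323)
12^4 ≡ 144^2 = 20736 ≡ 64 (mod 323)
12^8 ≡ 64^2 = 4096 ≡ 220 (mod 323)
12^16 ≡ 220^2 = 48400 ≡ 273 (mod 323)
12^32 ≡ 273^2 = 74529 ≡ 239 (mod 323)
12^64 ≡ 239^2 = 57121 ≡ 273 (mod 323)
12^128 ≡ 273^2 = 74529 ≡ 239 (mod 323)
12^256 ≡ 239^2 = 57121 ≡ 273 (mod 323)
322 = 256 + 64 + 2 in binary powers of 2.
So 12^322 ≡ 273 · 273 · 144 ≡ 178 (mod 323).
Since 178 ≠ 1, base 12 is a Fermat witness: 323 is composite.

178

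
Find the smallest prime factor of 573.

573 is odd.
Digit sum 15, divisible by 3.

3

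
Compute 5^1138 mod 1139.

5^1 ≡ 5 (mod 1139)
5^2 ≡ 5^2 = 25 ≡ 25 (mod 1139)
5^4 ≡ 25^2 = 625 ≡ 625 (mod 1139)
5^8 ≡ 625^2 = 390625 ≡ 1087 (mod 1139)
5^16 ≡ 1087^2 = 1181569 ≡ 426 (mod 1139)
5^32 ≡ 426^2 = 181476 ≡ 375 (mod 1139)
5^64 ≡ 375^2 = 140625 ≡ 528 (mod 1139)
5^128 ≡ 528^2 = 278784 ≡ 868 (mod 1139)
5^256 ≡ 868^2 = 753424 ≡ 545 (mod 1139)
5^512 ≡ 545^2 = 297025 ≡ 885 (mod 1139)
5^1024 ≡ 885^2 = 783225 ≡ 732 (mod 1139)
1138 = 1024 + 64 + 32 + 16 + 2 in binary powers of 2.
So 5^1138 ≡ 732 · 528 · 375 · 426 · 25 ≡ 1096 (mod 1139).
Since 1096 ≠ 1, base 5 is a Fermat witness: 1139 is composite.

1096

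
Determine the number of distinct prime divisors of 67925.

67925 = 5^2 · 2717
2717 = 11 · 247
247 = 13 · 19
67925 = 5^2 · 11 · 13 · 19, which has 4 distinct prime factors.

4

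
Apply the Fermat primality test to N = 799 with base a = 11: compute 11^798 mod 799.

11^1 ≡ 11 (mod 799)
11^2 ≡ 11^2 = 121 ≡ 121 (mod 799)
11^4 ≡ 121^2 = 14641 ≡ 259 (mod 799)
11^8 ≡ 259^2 = 67081 ≡ 764 (mod 799)
11^16 ≡ 764^2 = 583696 ≡ 426 (mod 799)
11^32 ≡ 426^2 = 181476 ≡ 103 (mod 799)
11^64 ≡ 103^2 = 10609 ≡ 222 (mod 799)
11^128 ≡ 222^2 = 49284 ≡ 545 (mod 799)
11^256 ≡ 545^2 = 297025 ≡ 596 (mod 799)
11^512 ≡ 596^2 = 355216 ≡ 460 (mod 799)
798 = 512 + 256 + 16 + 8 + 4 + 2 in binary powers of 2.
So 11^798 ≡ 460 · 596 · 426 · 764 · 259 · 121 ≡ 332 (mod 799).
Since 332 ≠ 1, base 11 is a Fermat witness: 799 is composite.

332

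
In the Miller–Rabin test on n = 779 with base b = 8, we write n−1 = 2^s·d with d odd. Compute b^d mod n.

779 − 1 = 778 = 2^1 · 389, so d = 389.
8^1 ≡ 8 (mod 779)
8^2 ≡ 8^2 = 64 ≡ 64 (mod 779)
8^4 ≡ 64^2 = 4096 ≡ 201 (mod 779)
8^8 ≡ 201^2 = 40401 ≡ 672 (mod 779)
8^16 ≡ 672^2 = 451584 ≡ 543 (mod 779)
8^32 ≡ 543^2 = 294849 ≡ 387 (mod 779)
8^64 ≡ 387^2 = 149769 ≡ 201 (mod 779)
8^128 ≡ 201^2 = 40401 ≡ 672 (mod 779)
8^256 ≡ 672^2 = 451584 ≡ 543 (mod 779)
389 = 256 + 128 + 4 + 1 in binary powers of 2.
So 8^389 ≡ 543 · 672 · 201 · 8 ≡ 620 (mod 779).
Squaring chain: 620; never reaches −1, so base 8 is a Miller–Rabin witness that 779 is composite.

620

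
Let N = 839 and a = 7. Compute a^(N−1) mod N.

1

7^1 ≡ 7 (mod 839)
7^2 ≡ 7^2 = 49 ≡ 49 (mod 839)
7^4 ≡ 49^2 = 2401 ≡ 723 (mod 839)
7^8 ≡ 723^2 = 522729 ≡ 32 (mod 839)
7^16 ≡ 32^2 = 1024 ≡ 185 (mod 839)
7^32 ≡ 185^2 = 34225 ≡ 665 (mod 839)
7^64 ≡ 665^2 = 442225 ≡ 72 (mod 839)
7^128 ≡ 72^2 = 5184 ≡ 150 (mod 839)
7^256 ≡ 150^2 = 22500 ≡ 686 (mod 839)
7^512 ≡ 686^2 = 470596 ≡ 756 (mod 839)
838 = 512 + 256 + 64 + 4 + 2 in binary powers of 2.
So 7^838 ≡ 756 · 686 · 72 · 723 · 49 ≡ 1 (mod 839).
Since the result is 1, base 7 gives no evidence that 839 is composite.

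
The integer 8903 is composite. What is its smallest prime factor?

29

8903 is odd.
Digit sum 20, not divisible by 3.
Ends in 3: not divisible by 5.
7: 8903 = 7·1271 + 6
11: 8903 = 11·809 + 4
13: 8903 = 13·684 + 11
17: 8903 = 17·523 + 12
19: 8903 = 19·468 + 11
23: 8903 = 23·387 + 2
29: 8903 = 29·307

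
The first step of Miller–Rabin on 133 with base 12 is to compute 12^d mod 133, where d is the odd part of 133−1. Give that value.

132

133 − 1 = 132 = 2^2 · 33, so d = 33.
12^1 ≡ 12 (mod 133)
12^2 ≡ 12^2 = 144 ≡ 11 (mod 133)
12^4 ≡ 11^2 = 121 ≡ 121 (mod 133)
12^8 ≡ 121^2 = 14641 ≡ 11 (mod 133)
12^16 ≡ 11^2 = 121 ≡ 121 (mod 133)
12^32 ≡ 121^2 = 14641 ≡ 11 (mod 133)
33 = 32 + 1 in binary powers of 2.
So 12^33 ≡ 11 · 12 ≡ 132 (mod 133).
Since 12^d ≡ 132 (mod 133), base 12 does not prove 133 composite.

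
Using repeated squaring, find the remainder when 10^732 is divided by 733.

10^1 ≡ 10 (mod 733)
10^2 ≡ 10^2 = 100 ≡ 100 (mod 733)
10^4 ≡ 100^2 = 10000 ≡ 471 (mod 733)
10^8 ≡ 471^2 = 221841 ≡ 475 (mod 733)
10^16 ≡ 475^2 = 225625 ≡ 594 (mod 733)
10^32 ≡ 594^2 = 352836 ≡ 263 (mod 733)
10^64 ≡ 263^2 = 69169 ≡ 267 (mod 733)
10^128 ≡ 267^2 = 71289 ≡ 188 (mod 733)
10^256 ≡ 188^2 = 35344 ≡ 160 (mod 733)
10^512 ≡ 160^2 = 25600 ≡ 678 (mod 733)
732 = 512 + 128 + 64 + 16 + 8 + 4 in binary powers of 2.
So 10^732 ≡ 678 · 188 · 267 · 594 · 475 · 471 ≡ 1 (mod 733).
Since the result is 1, base 10 gives no evidence that 733 is composite.

1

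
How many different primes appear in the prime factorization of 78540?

6

78540 = 2^2 · 19635
19635 = 3 · 6545
6545 = 5 · 1309
1309 = 7 · 187
187 = 11 · 17
78540 = 2^2 · 3 · 5 · 7 · 11 · 17, which has 6 distinct prime factors.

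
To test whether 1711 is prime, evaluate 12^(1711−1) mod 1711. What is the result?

1362

12^1 ≡ 12 (mod 1711)
12^2 ≡ 12^2 = 144 ≡ 144 (mod 1711)
12^4 ≡ 144^2 = 20736 ≡ 204 (mod 1711)
12^8 ≡ 204^2 = 41616 ≡ 552 (mod 1711)
12^16 ≡ 552^2 = 304704 ≡ 146 (mod 1711)
12^32 ≡ 146^2 = 21316 ≡ 784 (mod 1711)
12^64 ≡ 784^2 = 614656 ≡ 407 (mod 1711)
12^128 ≡ 407^2 = 165649 ≡ 1393 (mod 1711)
12^256 ≡ 1393^2 = 1940449 ≡ 175 (mod 1711)
12^512 ≡ 175^2 = 30625 ≡ 1538 (mod 1711)
12^1024 ≡ 1538^2 = 2365444 ≡ 842 (mod 1711)
1710 = 1024 + 512 + 128 + 32 + 8 + 4 + 2 in binary powers of 2.
So 12^1710 ≡ 842 · 1538 · 1393 · 784 · 552 · 204 · 144 ≡ 1362 (mod 1711).
Since 1362 ≠ 1, base 12 is a Fermat witness: 1711 is composite.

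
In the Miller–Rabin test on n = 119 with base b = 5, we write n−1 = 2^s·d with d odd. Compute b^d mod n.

119 − 1 = 118 = 2^1 · 59, so d = 59.
5^1 ≡ 5 (mod 119)
5^2 ≡ 5^2 = 25 ≡ 25 (mod 119)
5^4 ≡ 25^2 = 625 ≡ 30 (mod 119)
5^8 ≡ 30^2 = 900 ≡ 67 (mod 119)
5^16 ≡ 67^2 = 4489 ≡ 86 (mod 119)
5^32 ≡ 86^2 = 7396 ≡ 18 (mod 119)
59 = 32 + 16 + 8 + 2 + 1 in binary powers of 2.
So 5^59 ≡ 18 · 86 · 67 · 25 · 5 ≡ 45 (mod 119).
Squaring chain: 45; never reaches −1, so base 5 is a Miller–Rabin witness that 119 is composite.

45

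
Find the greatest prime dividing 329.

329 = 7 · 47
47 is prime.
So 329 = 7 · 47; the largest prime factor is 47.

47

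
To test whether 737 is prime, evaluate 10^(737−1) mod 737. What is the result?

23

10^1 ≡ 10 (mod 737)
10^2 ≡ 10^2 = 100 ≡ 100 (mod 737)
10^4 ≡ 100^2 = 10000 ≡ 419 (mod 737)
10^8 ≡ 419^2 = 175561 ≡ 155 (mod 737)
10^16 ≡ 155^2 = 24025 ≡ 441 (mod 737)
10^32 ≡ 441^2 = 194481 ≡ 650 (mod 737)
10^64 ≡ 650^2 = 422500 ≡ 199 (mod 737)
10^128 ≡ 199^2 = 39601 ≡ 540 (mod 737)
10^256 ≡ 540^2 = 291600 ≡ 485 (mod 737)
10^512 ≡ 485^2 = 235225 ≡ 122 (mod 737)
736 = 512 + 128 + 64 + 32 in binary powers of 2.
So 10^736 ≡ 122 · 540 · 199 · 650 ≡ 23 (mod 737).
Since 23 ≠ 1, base 10 is a Fermat witness: 737 is composite.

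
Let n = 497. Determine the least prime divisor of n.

7

497 is odd.
Digit sum 20, not divisible by 3.
Ends in 7: not divisible by 5.
7: 497 = 7·71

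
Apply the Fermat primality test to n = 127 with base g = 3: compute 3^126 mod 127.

1

3^1 ≡ 3 (mod 127)
3^2 ≡ 3^2 = 9 ≡ 9 (mod 127)
3^4 ≡ 9^2 = 81 ≡ 81 (mod 127)
3^8 ≡ 81^2 = 6561 ≡ 84 (mod 127)
3^16 ≡ 84^2 = 7056 ≡ 71 (mod 127)
3^32 ≡ 71^2 = 5041 ≡ 88 (mod 127)
3^64 ≡ 88^2 = 7744 ≡ 124 (mod 127)
126 = 64 + 32 + 16 + 8 + 4 + 2 in binary powers of 2.
So 3^126 ≡ 124 · 88 · 71 · 84 · 81 · 9 ≡ 1 (mod 127).
Since the result is 1, base 3 gives no evidence that 127 is composite.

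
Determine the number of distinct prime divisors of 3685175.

5

3685175 = 5^2 · 147407
147407 = 13 · 11339
11339 = 17 · 667
667 = 23 · 29
3685175 = 5^2 · 13 · 17 · 23 · 29, which has 5 distinct prime factors.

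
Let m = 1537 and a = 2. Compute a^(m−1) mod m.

2^1 ≡ 2 (mod 1537)
2^2 ≡ 2^2 = 4 ≡ 4 (mod 1537)
2^4 ≡ 4^2 = 16 ≡ 16 (mod 1537)
2^8 ≡ 16^2 = 256 ≡ 256 (mod 1537)
2^16 ≡ 256^2 = 65536 ≡ 982 (mod 1537)
2^32 ≡ 982^2 = 964324 ≡ 625 (mod 1537)
2^64 ≡ 625^2 = 390625 ≡ 227 (mod 1537)
2^128 ≡ 227^2 = 51529 ≡ 808 (mod 1537)
2^256 ≡ 808^2 = 652864 ≡ 1176 (mod 1537)
2^512 ≡ 1176^2 = 1382976 ≡ 1213 (mod 1537)
2^1024 ≡ 1213^2 = 1471369 ≡ 460 (mod 1537)
1536 = 1024 + 512 in binary powers of 2.
So 2^1536 ≡ 460 · 1213 ≡ 49 (mod 1537).
Since 49 ≠ 1, base 2 is a Fermat witness: 1537 is composite.

49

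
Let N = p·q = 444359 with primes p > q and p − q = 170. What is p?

757

Since p = q + 170, we have 444359 = q(q + 170), so q² + 170q − 444359 = 0.
Discriminant: 170² + 4·444359 = 28900 + 1777436 = 1806336; √1806336 = 1344.
q = (−170 + 1344)/2 = 587, and p = q + 170 = 757.
Check: 587 · 757 = 444359.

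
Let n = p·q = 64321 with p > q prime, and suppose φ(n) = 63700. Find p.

491

φ(n) = (p−1)(q−1) = n − (p+q) + 1, so p + q = 64321 − 63700 + 1 = 622.
p and q are the roots of t² − 622t + 64321 = 0.
Discriminant: 622² − 4·64321 = 386884 − 257284 = 129600; √129600 = 360.
q = (622 − 360)/2 = 131, p = (622 + 360)/2 = 491.
Check: 131 · 491 = 64321.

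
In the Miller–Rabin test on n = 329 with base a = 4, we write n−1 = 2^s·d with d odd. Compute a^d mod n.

329 − 1 = 328 = 2^3 · 41, so d = 41.
4^1 ≡ 4 (mod 329)
4^2 ≡ 4^2 = 16 ≡ 16 (mod 329)
4^4 ≡ 16^2 = 256 ≡ 256 (mod 329)
4^8 ≡ 256^2 = 65536 ≡ 65 (mod 329)
4^16 ≡ 65^2 = 4225 ≡ 277 (mod 329)
4^32 ≡ 277^2 = 76729 ≡ 72 (mod 329)
41 = 32 + 8 + 1 in binary powers of 2.
So 4^41 ≡ 72 · 65 · 4 ≡ 296 (mod 329).
Squaring chain: 296 → 102 → 205; never reaches −1, so base 4 is a Miller–Rabin witness that 329 is composite.

296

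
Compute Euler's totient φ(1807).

1656

Factor: 1807 = 13 · 139.
φ(1807) = (13−1) · (139−1) = 12 · 138 = 1656.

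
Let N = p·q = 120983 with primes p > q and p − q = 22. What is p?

Since p = q + 22, we have 120983 = q(q + 22), so q² + 22q − 120983 = 0.
Discriminant: 22² + 4·120983 = 484 + 483932 = 484416; √484416 = 696.
q = (−22 + 696)/2 = 337, and p = q + 22 = 359.
Check: 337 · 359 = 120983.

359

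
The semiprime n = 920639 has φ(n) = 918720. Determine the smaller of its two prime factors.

929

φ(n) = (p−1)(q−1) = n − (p+q) + 1, so p + q = 920639 − 918720 + 1 = 1920.
p and q are the roots of t² − 1920t + 920639 = 0.
Discriminant: 1920² − 4·920639 = 3686400 − 3682556 = 3844; √3844 = 62.
q = (1920 − 62)/2 = 929, p = (1920 + 62)/2 = 991.
Check: 929 · 991 = 920639.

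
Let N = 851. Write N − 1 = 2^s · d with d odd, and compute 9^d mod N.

303

851 − 1 = 850 = 2^1 · 425, so d = 425.
9^1 ≡ 9 (mod 851)
9^2 ≡ 9^2 = 81 ≡ 81 (mod 851)
9^4 ≡ 81^2 = 6561 ≡ 604 (mod 851)
9^8 ≡ 604^2 = 364816 ≡ 588 (mod 851)
9^16 ≡ 588^2 = 345744 ≡ 238 (mod 851)
9^32 ≡ 238^2 = 56644 ≡ 478 (mod 851)
9^64 ≡ 478^2 = 228484 ≡ 416 (mod 851)
9^128 ≡ 416^2 = 173056 ≡ 303 (mod 851)
9^256 ≡ 303^2 = 91809 ≡ 752 (mod 851)
425 = 256 + 128 + 32 + 8 + 1 in binary powers of 2.
So 9^425 ≡ 752 · 303 · 478 · 588 · 9 ≡ 303 (mod 851).
Squaring chain: 303; never reaches −1, so base 9 is a Miller–Rabin witness that 851 is composite.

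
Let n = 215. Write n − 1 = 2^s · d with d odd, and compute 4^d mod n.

215 − 1 = 214 = 2^1 · 107, so d = 107.
4^1 ≡ 4 (mod 215)
4^2 ≡ 4^2 = 16 ≡ 16 (mod 215)
4^4 ≡ 16^2 = 256 ≡ 41 (mod 215)
4^8 ≡ 41^2 = 1681 ≡ 176 (mod 215)
4^16 ≡ 176^2 = 30976 ≡ 16 (mod 215)
4^32 ≡ 16^2 = 256 ≡ 41 (mod 215)
4^64 ≡ 41^2 = 1681 ≡ 176 (mod 215)
107 = 64 + 32 + 8 + 2 + 1 in binary powers of 2.
So 4^107 ≡ 176 · 41 · 176 · 16 · 4 ≡ 59 (mod 215).
Squaring chain: 59; never reaches −1, so base 4 is a Miller–Rabin witness that 215 is composite.

59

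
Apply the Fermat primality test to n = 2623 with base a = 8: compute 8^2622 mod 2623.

613

8^1 ≡ 8 (mod 2623)
8^2 ≡ 8^2 = 64 ≡ 64 (mod 2623)
8^4 ≡ 64^2 = 4096 ≡ 1473 (mod 2623)
8^8 ≡ 1473^2 = 2169729 ≡ 508 (mod 2623)
8^16 ≡ 508^2 = 258064 ≡ 1010 (mod 2623)
8^32 ≡ 1010^2 = 1020100 ≡ 2376 (mod 2623)
8^64 ≡ 2376^2 = 5645376 ≡ 680 (mod 2623)
8^128 ≡ 680^2 = 462400 ≡ 752 (mod 2623)
8^256 ≡ 752^2 = 565504 ≡ 1559 (mod 2623)
8^512 ≡ 1559^2 = 2430481 ≡ 1583 (mod 2623)
8^1024 ≡ 1583^2 = 2505889 ≡ 924 (mod 2623)
8^2048 ≡ 924^2 = 853776 ≡ 1301 (mod 2623)
2622 = 2048 + 512 + 32 + 16 + 8 + 4 + 2 in binary powers of 2.
So 8^2622 ≡ 1301 · 1583 · 2376 · 1010 · 508 · 1473 · 64 ≡ 613 (mod 2623).
Since 613 ≠ 1, base 8 is a Fermat witness: 2623 is composite.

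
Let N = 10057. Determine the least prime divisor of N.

89

10057 is odd.
Digit sum 13, not divisible by 3.
Ends in 7: not divisible by 5.
7: 10057 = 7·1436 + 5
11: 10057 = 11·914 + 3
13: 10057 = 13·773 + 8
17: 10057 = 17·591 + 10
19: 10057 = 19·529 + 6
23: 10057 = 23·437 + 6
29: 10057 = 29·346 + 23
31: 10057 = 31·324 + 13
37: 10057 = 37·271 + 30
41: 10057 = 41·245 + 12
43: 10057 = 43·233 + 38
47: 10057 = 47·213 + 46
53: 10057 = 53·189 + 40
59: 10057 = 59·170 + 27
61: 10057 = 61·164 + 53
67: 10057 = 67·150 + 7
71: 10057 = 71·141 + 46
73: 10057 = 73·137 + 56
79: 10057 = 79·127 + 24
83: 10057 = 83·121 + 14
89: 10057 = 89·113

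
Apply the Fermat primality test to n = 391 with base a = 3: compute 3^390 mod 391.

3^1 ≡ 3 (mod 391)
3^2 ≡ 3^2 = 9 ≡ 9 (mod 391)
3^4 ≡ 9^2 = 81 ≡ 81 (mod 391)
3^8 ≡ 81^2 = 6561 ≡ 305 (mod 391)
3^16 ≡ 305^2 = 93025 ≡ 358 (mod 391)
3^32 ≡ 358^2 = 128164 ≡ 307 (mod 391)
3^64 ≡ 307^2 = 94249 ≡ 18 (mod 391)
3^128 ≡ 18^2 = 324 ≡ 324 (mod 391)
3^256 ≡ 324^2 = 104976 ≡ 188 (mod 391)
390 = 256 + 128 + 4 + 2 in binary powers of 2.
So 3^390 ≡ 188 · 324 · 81 · 9 ≡ 151 (mod 391).
Since 151 ≠ 1, base 3 is a Fermat witness: 391 is composite.

151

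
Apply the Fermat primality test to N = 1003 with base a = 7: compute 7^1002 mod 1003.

546

7^1 ≡ 7 (mod 1003)
7^2 ≡ 7^2 = 49 ≡ 49 (mod 1003)
7^4 ≡ 49^2 = 2401 ≡ 395 (mod 1003)
7^8 ≡ 395^2 = 156025 ≡ 560 (mod 1003)
7^16 ≡ 560^2 = 313600 ≡ 664 (mod 1003)
7^32 ≡ 664^2 = 440896 ≡ 579 (mod 1003)
7^64 ≡ 579^2 = 335241 ≡ 239 (mod 1003)
7^128 ≡ 239^2 = 57121 ≡ 953 (mod 1003)
7^256 ≡ 953^2 = 908209 ≡ 494 (mod 1003)
7^512 ≡ 494^2 = 244036 ≡ 307 (mod 1003)
1002 = 512 + 256 + 128 + 64 + 32 + 8 + 2 in binary powers of 2.
So 7^1002 ≡ 307 · 494 · 953 · 239 · 579 · 560 · 49 ≡ 546 (mod 1003).
Since 546 ≠ 1, base 7 is a Fermat witness: 1003 is composite.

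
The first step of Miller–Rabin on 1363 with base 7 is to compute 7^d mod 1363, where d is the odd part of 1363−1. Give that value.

1209

1363 − 1 = 1362 = 2^1 · 681, so d = 681.
7^1 ≡ 7 (mod 1363)
7^2 ≡ 7^2 = 49 ≡ 49 (mod 1363)
7^4 ≡ 49^2 = 2401 ≡ 1038 (mod 1363)
7^8 ≡ 1038^2 = 1077444 ≡ 674 (mod 1363)
7^16 ≡ 674^2 = 454276 ≡ 397 (mod 1363)
7^32 ≡ 397^2 = 157609 ≡ 864 (mod 1363)
7^64 ≡ 864^2 = 746496 ≡ 935 (mod 1363)
7^128 ≡ 935^2 = 874225 ≡ 542 (mod 1363)
7^256 ≡ 542^2 = 293764 ≡ 719 (mod 1363)
7^512 ≡ 719^2 = 516961 ≡ 384 (mod 1363)
681 = 512 + 128 + 32 + 8 + 1 in binary powers of 2.
So 7^681 ≡ 384 · 542 · 864 · 674 · 7 ≡ 1209 (mod 1363).
Squaring chain: 1209; never reaches −1, so base 7 is a Miller–Rabin witness that 1363 is composite.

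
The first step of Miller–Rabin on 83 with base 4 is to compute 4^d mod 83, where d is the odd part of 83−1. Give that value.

1

83 − 1 = 82 = 2^1 · 41, so d = 41.
4^1 ≡ 4 (mod 83)
4^2 ≡ 4^2 = 16 ≡ 16 (mod 83)
4^4 ≡ 16^2 = 256 ≡ 7 (mod 83)
4^8 ≡ 7^2 = 49 ≡ 49 (mod 83)
4^16 ≡ 49^2 = 2401 ≡ 77 (mod 83)
4^32 ≡ 77^2 = 5929 ≡ 36 (mod 83)
41 = 32 + 8 + 1 in binary powers of 2.
So 4^41 ≡ 36 · 49 · 4 ≡ 1 (mod 83).
Since 4^d ≡ 1 (mod 83), base 4 does not prove 83 composite.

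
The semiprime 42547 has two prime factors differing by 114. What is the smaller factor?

157

Since p = q + 114, we have 42547 = q(q + 114), so q² + 114q − 42547 = 0.
Discriminant: 114² + 4·42547 = 12996 + 170188 = 183184; √183184 = 428.
q = (−114 + 428)/2 = 157, and p = q + 114 = 271.
Check: 157 · 271 = 42547.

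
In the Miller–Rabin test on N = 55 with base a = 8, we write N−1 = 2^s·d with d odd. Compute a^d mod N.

55 − 1 = 54 = 2^1 · 27, so d = 27.
8^1 ≡ 8 (mod 55)
8^2 ≡ 8^2 = 64 ≡ 9 (mod 55)
8^4 ≡ 9^2 = 81 ≡ 26 (mod 55)
8^8 ≡ 26^2 = 676 ≡ 16 (mod 55)
8^16 ≡ 16^2 = 256 ≡ 36 (mod 55)
27 = 16 + 8 + 2 + 1 in binary powers of 2.
So 8^27 ≡ 36 · 16 · 9 · 8 ≡ 2 (mod 55).
Squaring chain: 2; never reaches −1, so base 8 is a Miller–Rabin witness that 55 is composite.

2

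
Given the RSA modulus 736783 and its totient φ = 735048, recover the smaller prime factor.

φ(n) = (p−1)(q−1) = n − (p+q) + 1, so p + q = 736783 − 735048 + 1 = 1736.
p and q are the roots of t² − 1736t + 736783 = 0.
Discriminant: 1736² − 4·736783 = 3013696 − 2947132 = 66564; √66564 = 258.
q = (1736 − 258)/2 = 739, p = (1736 + 258)/2 = 997.
Check: 739 · 997 = 736783.

739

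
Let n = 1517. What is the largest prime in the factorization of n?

1517 = 37 · 41
41 is prime.
So 1517 = 37 · 41; the largest prime factor is 41.

41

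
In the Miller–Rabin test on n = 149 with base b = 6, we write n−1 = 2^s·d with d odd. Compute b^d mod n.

149 − 1 = 148 = 2^2 · 37, so d = 37.
6^1 ≡ 6 (mod 149)
6^2 ≡ 6^2 = 36 ≡ 36 (mod 149)
6^4 ≡ 36^2 = 1296 ≡ 104 (mod 149)
6^8 ≡ 104^2 = 10816 ≡ 88 (mod 149)
6^16 ≡ 88^2 = 7744 ≡ 145 (mod 149)
6^32 ≡ 145^2 = 21025 ≡ 16 (mod 149)
37 = 32 + 4 + 1 in binary powers of 2.
So 6^37 ≡ 16 · 104 · 6 ≡ 1 (mod 149).
Since 6^d ≡ 1 (mod 149), base 6 does not prove 149 composite.

1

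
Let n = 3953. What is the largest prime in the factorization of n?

67

3953 = 59 · 67
67 is prime.
So 3953 = 59 · 67; the largest prime factor is 67.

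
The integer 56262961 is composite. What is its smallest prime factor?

56262961 is odd.
Digit sum 37, not divisible by 3.
Ends in 1: not divisible by 5.
7: 56262961 = 7·8037565 + 6
11: 56262961 = 11·5114814 + 7
13: 56262961 = 13·4327920 + 1
17: 56262961 = 17·3309585 + 16
19: 56262961 = 19·2961208 + 9
23: 56262961 = 23·2446215 + 16
29: 56262961 = 29·1940102 + 3
31: 56262961 = 31·1814934 + 7
37: 56262961 = 37·1520620 + 21
41: 56262961 = 41·1372267 + 14
43: 56262961 = 43·1308440 + 41
47: 56262961 = 47·1197084 + 13
53: 56262961 = 53·1061565 + 16
59: 56262961 = 59·953609 + 30
61: 56262961 = 61·922343 + 38
67: 56262961 = 67·839745 + 46
71: 56262961 = 71·792436 + 5
73: 56262961 = 73·770725 + 36
79: 56262961 = 79·712189 + 30
83: 56262961 = 83·677867

83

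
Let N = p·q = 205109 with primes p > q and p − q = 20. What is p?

463

Since p = q + 20, we have 205109 = q(q + 20), so q² + 20q − 205109 = 0.
Discriminant: 20² + 4·205109 = 400 + 820436 = 820836; √820836 = 906.
q = (−20 + 906)/2 = 443, and p = q + 20 = 463.
Check: 443 · 463 = 205109.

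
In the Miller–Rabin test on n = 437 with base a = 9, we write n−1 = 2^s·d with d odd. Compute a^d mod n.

437 − 1 = 436 = 2^2 · 109, so d = 109.
9^1 ≡ 9 (mod 437)
9^2 ≡ 9^2 = 81 ≡ 81 (mod 437)
9^4 ≡ 81^2 = 6561 ≡ 6 (mod 437)
9^8 ≡ 6^2 = 36 ≡ 36 (mod 437)
9^16 ≡ 36^2 = 1296 ≡ 422 (mod 437)
9^32 ≡ 422^2 = 178084 ≡ 225 (mod 437)
9^64 ≡ 225^2 = 50625 ≡ 370 (mod 437)
109 = 64 + 32 + 8 + 4 + 1 in binary powers of 2.
So 9^109 ≡ 370 · 225 · 36 · 6 · 9 ≡ 294 (mod 437).
Squaring chain: 294 → 347; never reaches −1, so base 9 is a Miller–Rabin witness that 437 is composite.

294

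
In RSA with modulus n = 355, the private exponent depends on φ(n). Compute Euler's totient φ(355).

280

Factor: 355 = 5 · 71.
φ(355) = (5−1) · (71−1) = 4 · 70 = 280.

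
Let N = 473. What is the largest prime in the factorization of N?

473 = 11 · 43
43 is prime.
So 473 = 11 · 43; the largest prime factor is 43.

43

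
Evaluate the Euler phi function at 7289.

Factor: 7289 = 37 · 197.
φ(7289) = (37−1) · (197−1) = 36 · 196 = 7056.

7056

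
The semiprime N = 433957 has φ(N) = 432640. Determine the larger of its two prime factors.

677

φ(n) = (p−1)(q−1) = n − (p+q) + 1, so p + q = 433957 − 432640 + 1 = 1318.
p and q are the roots of t² − 1318t + 433957 = 0.
Discriminant: 1318² − 4·433957 = 1737124 − 1735828 = 1296; √1296 = 36.
q = (1318 − 36)/2 = 641, p = (1318 + 36)/2 = 677.
Check: 641 · 677 = 433957.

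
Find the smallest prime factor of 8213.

8213 is odd.
Digit sum 14, not divisible by 3.
Ends in 3: not divisible by 5.
7: 8213 = 7·1173 + 2
11: 8213 = 11·746 + 7
13: 8213 = 13·631 + 10
17: 8213 = 17·483 + 2
19: 8213 = 19·432 + 5
23: 8213 = 23·357 + 2
29: 8213 = 29·283 + 6
31: 8213 = 31·264 + 29
37: 8213 = 37·221 + 36
41: 8213 = 41·200 + 13
43: 8213 = 43·191

43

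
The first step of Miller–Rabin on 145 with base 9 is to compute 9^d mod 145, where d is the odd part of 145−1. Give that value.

64

145 − 1 = 144 = 2^4 · 9, so d = 9.
9^1 ≡ 9 (mod 145)
9^2 ≡ 9^2 = 81 ≡ 81 (mod 145)
9^4 ≡ 81^2 = 6561 ≡ 36 (mod 145)
9^8 ≡ 36^2 = 1296 ≡ 136 (mod 145)
9 = 8 + 1 in binary powers of 2.
So 9^9 ≡ 136 · 9 ≡ 64 (mod 145).
Squaring chain: 64 → 36 → 136 → 81; never reaches −1, so base 9 is a Miller–Rabin witness that 145 is composite.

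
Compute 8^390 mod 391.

8^1 ≡ 8 (mod 391)
8^2 ≡ 8^2 = 64 ≡ 64 (mod 391)
8^4 ≡ 64^2 = 4096 ≡ 186 (mod 391)
8^8 ≡ 186^2 = 34596 ≡ 188 (mod 391)
8^16 ≡ 188^2 = 35344 ≡ 154 (mod 391)
8^32 ≡ 154^2 = 23716 ≡ 256 (mod 391)
8^64 ≡ 256^2 = 65536 ≡ 239 (mod 391)
8^128 ≡ 239^2 = 57121 ≡ 35 (mod 391)
8^256 ≡ 35^2 = 1225 ≡ 52 (mod 391)
390 = 256 + 128 + 4 + 2 in binary powers of 2.
So 8^390 ≡ 52 · 35 · 186 · 64 ≡ 361 (mod 391).
Since 361 ≠ 1, base 8 is a Fermat witness: 391 is composite.

361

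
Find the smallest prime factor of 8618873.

8618873 is odd.
Digit sum 41, not divisible by 3.
Ends in 3: not divisible by 5.
7: 8618873 = 7·1231267 + 4
11: 8618873 = 11·783533 + 10
13: 8618873 = 13·662990 + 3
17: 8618873 = 17·506992 + 9
19: 8618873 = 19·453624 + 17
23: 8618873 = 23·374733 + 14
29: 8618873 = 29·297202 + 15
31: 8618873 = 31·278028 + 5
37: 8618873 = 37·232942 + 19
41: 8618873 = 41·210216 + 17
43: 8618873 = 43·200438 + 39
47: 8618873 = 47·183380 + 13
53: 8618873 = 53·162620 + 13
59: 8618873 = 59·146082 + 35
61: 8618873 = 61·141293

61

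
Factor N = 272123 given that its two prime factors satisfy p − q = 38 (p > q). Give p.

541

Since p = q + 38, we have 272123 = q(q + 38), so q² + 38q − 272123 = 0.
Discriminant: 38² + 4·272123 = 1444 + 1088492 = 1089936; √1089936 = 1044.
q = (−38 + 1044)/2 = 503, and p = q + 38 = 541.
Check: 503 · 541 = 272123.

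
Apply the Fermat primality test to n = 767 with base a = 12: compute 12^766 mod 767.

12^1 ≡ 12 (mod 767)
12^2 ≡ 12^2 = 144 ≡ 144 (mod 767)
12^4 ≡ 144^2 = 20736 ≡ 27 (mod 767)
12^8 ≡ 27^2 = 729 ≡ 729 (mod 767)
12^16 ≡ 729^2 = 531441 ≡ 677 (mod 767)
12^32 ≡ 677^2 = 458329 ≡ 430 (mod 767)
12^64 ≡ 430^2 = 184900 ≡ 53 (mod 767)
12^128 ≡ 53^2 = 2809 ≡ 508 (mod 767)
12^256 ≡ 508^2 = 258064 ≡ 352 (mod 767)
12^512 ≡ 352^2 = 123904 ≡ 417 (mod 767)
766 = 512 + 128 + 64 + 32 + 16 + 8 + 4 + 2 in binary powers of 2.
So 12^766 ≡ 417 · 508 · 53 · 430 · 677 · 729 · 27 · 144 ≡ 508 (mod 767).
Since 508 ≠ 1, base 12 is a Fermat witness: 767 is composite.

508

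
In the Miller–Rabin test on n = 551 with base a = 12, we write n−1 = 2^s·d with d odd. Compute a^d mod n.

551 − 1 = 550 = 2^1 · 275, so d = 275.
12^1 ≡ 12 (mod 551)
12^2 ≡ 12^2 = 144 ≡ 144 (mod 551)
12^4 ≡ 144^2 = 20736 ≡ 349 (mod 551)
12^8 ≡ 349^2 = 121801 ≡ 30 (mod 551)
12^16 ≡ 30^2 = 900 ≡ 349 (mod 551)
12^32 ≡ 349^2 = 121801 ≡ 30 (mod 551)
12^64 ≡ 30^2 = 900 ≡ 349 (mod 551)
12^128 ≡ 349^2 = 121801 ≡ 30 (mod 551)
12^256 ≡ 30^2 = 900 ≡ 349 (mod 551)
275 = 256 + 16 + 2 + 1 in binary powers of 2.
So 12^275 ≡ 349 · 349 · 144 · 12 ≡ 46 (mod 551).
Squaring chain: 46; never reaches −1, so base 12 is a Miller–Rabin witness that 551 is composite.

46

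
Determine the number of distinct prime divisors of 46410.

6

46410 = 2 · 23205
23205 = 3 · 7735
7735 = 5 · 1547
1547 = 7 · 221
221 = 13 · 17
46410 = 2 · 3 · 5 · 7 · 13 · 17, which has 6 distinct prime factors.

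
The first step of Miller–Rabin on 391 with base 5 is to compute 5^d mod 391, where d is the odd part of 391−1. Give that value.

391 − 1 = 390 = 2^1 · 195, so d = 195.
5^1 ≡ 5 (mod 391)
5^2 ≡ 5^2 = 25 ≡ 25 (mod 391)
5^4 ≡ 25^2 = 625 ≡ 234 (mod 391)
5^8 ≡ 234^2 = 54756 ≡ 16 (mod 391)
5^16 ≡ 16^2 = 256 ≡ 256 (mod 391)
5^32 ≡ 256^2 = 65536 ≡ 239 (mod 391)
5^64 ≡ 239^2 = 57121 ≡ 35 (mod 391)
5^128 ≡ 35^2 = 1225 ≡ 52 (mod 391)
195 = 128 + 64 + 2 + 1 in binary powers of 2.
So 5^195 ≡ 52 · 35 · 25 · 5 ≡ 329 (mod 391).
Squaring chain: 329; never reaches −1, so base 5 is a Miller–Rabin witness that 391 is composite.

329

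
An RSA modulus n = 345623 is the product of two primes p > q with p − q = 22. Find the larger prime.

Since p = q + 22, we have 345623 = q(q + 22), so q² + 22q − 345623 = 0.
Discriminant: 22² + 4·345623 = 484 + 1382492 = 1382976; √1382976 = 1176.
q = (−22 + 1176)/2 = 577, and p = q + 22 = 599.
Check: 577 · 599 = 345623.

599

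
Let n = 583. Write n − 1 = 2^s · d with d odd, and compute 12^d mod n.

56

583 − 1 = 582 = 2^1 · 291, so d = 291.
12^1 ≡ 12 (mod 583)
12^2 ≡ 12^2 = 144 ≡ 144 (mod 583)
12^4 ≡ 144^2 = 20736 ≡ 331 (mod 583)
12^8 ≡ 331^2 = 109561 ≡ 540 (mod 583)
12^16 ≡ 540^2 = 291600 ≡ 100 (mod 583)
12^32 ≡ 100^2 = 10000 ≡ 89 (mod 583)
12^64 ≡ 89^2 = 7921 ≡ 342 (mod 583)
12^128 ≡ 342^2 = 116964 ≡ 364 (mod 583)
12^256 ≡ 364^2 = 132496 ≡ 155 (mod 583)
291 = 256 + 32 + 2 + 1 in binary powers of 2.
So 12^291 ≡ 155 · 89 · 144 · 12 ≡ 56 (mod 583).
Squaring chain: 56; never reaches −1, so base 12 is a Miller–Rabin witness that 583 is composite.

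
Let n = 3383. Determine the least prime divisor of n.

3383 is odd.
Digit sum 17, not divisible by 3.
Ends in 3: not divisible by 5.
7: 3383 = 7·483 + 2
11: 3383 = 11·307 + 6
13: 3383 = 13·260 + 3
17: 3383 = 17·199

17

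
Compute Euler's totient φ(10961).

10752

Factor: 10961 = 97 · 113.
φ(10961) = (97−1) · (113−1) = 96 · 112 = 10752.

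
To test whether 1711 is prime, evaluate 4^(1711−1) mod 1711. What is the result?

4^1 ≡ 4 (mod 1711)
4^2 ≡ 4^2 = 16 ≡ 16 (mod 1711)
4^4 ≡ 16^2 = 256 ≡ 256 (mod 1711)
4^8 ≡ 256^2 = 65536 ≡ 518 (mod 1711)
4^16 ≡ 518^2 = 268324 ≡ 1408 (mod 1711)
4^32 ≡ 1408^2 = 1982464 ≡ 1126 (mod 1711)
4^64 ≡ 1126^2 = 1267876 ≡ 25 (mod 1711)
4^128 ≡ 25^2 = 625 ≡ 625 (mod 1711)
4^256 ≡ 625^2 = 390625 ≡ 517 (mod 1711)
4^512 ≡ 517^2 = 267289 ≡ 373 (mod 1711)
4^1024 ≡ 373^2 = 139129 ≡ 538 (mod 1711)
1710 = 1024 + 512 + 128 + 32 + 8 + 4 + 2 in binary powers of 2.
So 4^1710 ≡ 538 · 373 · 625 · 1126 · 518 · 256 · 16 ≡ 74 (mod 1711).
Since 74 ≠ 1, base 4 is a Fermat witness: 1711 is composite.

74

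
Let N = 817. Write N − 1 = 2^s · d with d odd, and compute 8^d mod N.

151

817 − 1 = 816 = 2^4 · 51, so d = 51.
8^1 ≡ 8 (mod 817)
8^2 ≡ 8^2 = 64 ≡ 64 (mod 817)
8^4 ≡ 64^2 = 4096 ≡ 11 (mod 817)
8^8 ≡ 11^2 = 121 ≡ 121 (mod 817)
8^16 ≡ 121^2 = 14641 ≡ 752 (mod 817)
8^32 ≡ 752^2 = 565504 ≡ 140 (mod 817)
51 = 32 + 16 + 2 + 1 in binary powers of 2.
So 8^51 ≡ 140 · 752 · 64 · 8 ≡ 151 (mod 817).
Squaring chain: 151 → 742 → 723 → 666; never reaches −1, so base 8 is a Miller–Rabin witness that 817 is composite.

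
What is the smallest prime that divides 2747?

2747 is odd.
Digit sum 20, not divisible by 3.
Ends in 7: not divisible by 5.
7: 2747 = 7·392 + 3
11: 2747 = 11·249 + 8
13: 2747 = 13·211 + 4
17: 2747 = 17·161 + 10
19: 2747 = 19·144 + 11
23: 2747 = 23·119 + 10
29: 2747 = 29·94 + 21
31: 2747 = 31·88 + 19
37: 2747 = 37·74 + 9
41: 2747 = 41·67

41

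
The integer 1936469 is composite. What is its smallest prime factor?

1936469 is odd.
Digit sum 38, not divisible by 3.
Ends in 9: not divisible by 5.
7: 1936469 = 7·276638 + 3
11: 1936469 = 11·176042 + 7
13: 1936469 = 13·148959 + 2
17: 1936469 = 17·113909 + 16
19: 1936469 = 19·101919 + 8
23: 1936469 = 23·84194 + 7
29: 1936469 = 29·66774 + 23
31: 1936469 = 31·62466 + 23
37: 1936469 = 37·52337

37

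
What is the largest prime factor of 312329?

312329 = 53 · 5893
5893 = 71 · 83
83 is prime.
So 312329 = 53 · 71 · 83; the largest prime factor is 83.

83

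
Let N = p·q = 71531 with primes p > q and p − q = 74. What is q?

233

Since p = q + 74, we have 71531 = q(q + 74), so q² + 74q − 71531 = 0.
Discriminant: 74² + 4·71531 = 5476 + 286124 = 291600; √291600 = 540.
q = (−74 + 540)/2 = 233, and p = q + 74 = 307.
Check: 233 · 307 = 71531.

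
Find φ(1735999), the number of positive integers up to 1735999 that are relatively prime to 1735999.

1687200

Factor: 1735999 = 61 · 149 · 191.
φ(1735999) = (61−1) · (149−1) · (191−1) = 60 · 148 · 190 = 1687200.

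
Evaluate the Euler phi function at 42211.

Factor: 42211 = 13 · 17 · 191.
φ(42211) = (13−1) · (17−1) · (191−1) = 12 · 16 · 190 = 36480.

36480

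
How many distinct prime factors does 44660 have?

44660 = 2^2 · 11165
11165 = 5 · 2233
2233 = 7 · 319
319 = 11 · 29
44660 = 2^2 · 5 · 7 · 11 · 29, which has 5 distinct prime factors.

5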